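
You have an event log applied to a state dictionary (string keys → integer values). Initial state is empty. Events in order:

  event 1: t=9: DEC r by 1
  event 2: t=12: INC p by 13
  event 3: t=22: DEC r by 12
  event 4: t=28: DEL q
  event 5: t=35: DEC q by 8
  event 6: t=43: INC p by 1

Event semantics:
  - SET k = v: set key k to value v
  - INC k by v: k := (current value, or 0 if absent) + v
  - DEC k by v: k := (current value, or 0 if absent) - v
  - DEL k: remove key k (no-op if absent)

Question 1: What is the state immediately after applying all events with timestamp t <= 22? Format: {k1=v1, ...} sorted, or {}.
Answer: {p=13, r=-13}

Derivation:
Apply events with t <= 22 (3 events):
  after event 1 (t=9: DEC r by 1): {r=-1}
  after event 2 (t=12: INC p by 13): {p=13, r=-1}
  after event 3 (t=22: DEC r by 12): {p=13, r=-13}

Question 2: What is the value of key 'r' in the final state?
Track key 'r' through all 6 events:
  event 1 (t=9: DEC r by 1): r (absent) -> -1
  event 2 (t=12: INC p by 13): r unchanged
  event 3 (t=22: DEC r by 12): r -1 -> -13
  event 4 (t=28: DEL q): r unchanged
  event 5 (t=35: DEC q by 8): r unchanged
  event 6 (t=43: INC p by 1): r unchanged
Final: r = -13

Answer: -13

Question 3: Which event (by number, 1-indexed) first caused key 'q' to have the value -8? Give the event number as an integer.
Looking for first event where q becomes -8:
  event 5: q (absent) -> -8  <-- first match

Answer: 5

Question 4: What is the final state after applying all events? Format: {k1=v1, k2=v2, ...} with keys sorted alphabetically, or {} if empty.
Answer: {p=14, q=-8, r=-13}

Derivation:
  after event 1 (t=9: DEC r by 1): {r=-1}
  after event 2 (t=12: INC p by 13): {p=13, r=-1}
  after event 3 (t=22: DEC r by 12): {p=13, r=-13}
  after event 4 (t=28: DEL q): {p=13, r=-13}
  after event 5 (t=35: DEC q by 8): {p=13, q=-8, r=-13}
  after event 6 (t=43: INC p by 1): {p=14, q=-8, r=-13}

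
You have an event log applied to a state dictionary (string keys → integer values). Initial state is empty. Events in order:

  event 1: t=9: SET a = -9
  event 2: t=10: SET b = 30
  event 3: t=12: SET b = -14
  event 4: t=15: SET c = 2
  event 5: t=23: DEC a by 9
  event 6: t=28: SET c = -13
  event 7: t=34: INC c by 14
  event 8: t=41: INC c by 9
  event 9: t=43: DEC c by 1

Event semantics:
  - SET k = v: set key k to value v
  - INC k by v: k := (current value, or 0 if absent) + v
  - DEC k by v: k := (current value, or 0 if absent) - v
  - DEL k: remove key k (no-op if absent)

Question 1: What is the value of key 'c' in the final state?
Track key 'c' through all 9 events:
  event 1 (t=9: SET a = -9): c unchanged
  event 2 (t=10: SET b = 30): c unchanged
  event 3 (t=12: SET b = -14): c unchanged
  event 4 (t=15: SET c = 2): c (absent) -> 2
  event 5 (t=23: DEC a by 9): c unchanged
  event 6 (t=28: SET c = -13): c 2 -> -13
  event 7 (t=34: INC c by 14): c -13 -> 1
  event 8 (t=41: INC c by 9): c 1 -> 10
  event 9 (t=43: DEC c by 1): c 10 -> 9
Final: c = 9

Answer: 9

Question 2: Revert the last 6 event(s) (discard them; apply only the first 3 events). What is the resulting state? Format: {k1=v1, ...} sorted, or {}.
Keep first 3 events (discard last 6):
  after event 1 (t=9: SET a = -9): {a=-9}
  after event 2 (t=10: SET b = 30): {a=-9, b=30}
  after event 3 (t=12: SET b = -14): {a=-9, b=-14}

Answer: {a=-9, b=-14}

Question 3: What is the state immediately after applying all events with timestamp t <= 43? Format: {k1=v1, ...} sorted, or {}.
Apply events with t <= 43 (9 events):
  after event 1 (t=9: SET a = -9): {a=-9}
  after event 2 (t=10: SET b = 30): {a=-9, b=30}
  after event 3 (t=12: SET b = -14): {a=-9, b=-14}
  after event 4 (t=15: SET c = 2): {a=-9, b=-14, c=2}
  after event 5 (t=23: DEC a by 9): {a=-18, b=-14, c=2}
  after event 6 (t=28: SET c = -13): {a=-18, b=-14, c=-13}
  after event 7 (t=34: INC c by 14): {a=-18, b=-14, c=1}
  after event 8 (t=41: INC c by 9): {a=-18, b=-14, c=10}
  after event 9 (t=43: DEC c by 1): {a=-18, b=-14, c=9}

Answer: {a=-18, b=-14, c=9}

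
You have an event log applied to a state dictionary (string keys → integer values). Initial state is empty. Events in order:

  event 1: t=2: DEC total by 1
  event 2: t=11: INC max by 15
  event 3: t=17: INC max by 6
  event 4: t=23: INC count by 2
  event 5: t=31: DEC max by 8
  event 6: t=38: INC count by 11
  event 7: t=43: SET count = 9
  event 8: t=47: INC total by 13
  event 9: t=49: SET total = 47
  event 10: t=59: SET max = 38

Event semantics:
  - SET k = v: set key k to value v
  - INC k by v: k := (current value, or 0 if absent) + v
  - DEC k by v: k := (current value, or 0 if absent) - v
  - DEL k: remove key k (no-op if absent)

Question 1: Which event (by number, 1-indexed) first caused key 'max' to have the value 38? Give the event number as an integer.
Answer: 10

Derivation:
Looking for first event where max becomes 38:
  event 2: max = 15
  event 3: max = 21
  event 4: max = 21
  event 5: max = 13
  event 6: max = 13
  event 7: max = 13
  event 8: max = 13
  event 9: max = 13
  event 10: max 13 -> 38  <-- first match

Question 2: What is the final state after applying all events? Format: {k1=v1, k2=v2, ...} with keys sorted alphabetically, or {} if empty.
Answer: {count=9, max=38, total=47}

Derivation:
  after event 1 (t=2: DEC total by 1): {total=-1}
  after event 2 (t=11: INC max by 15): {max=15, total=-1}
  after event 3 (t=17: INC max by 6): {max=21, total=-1}
  after event 4 (t=23: INC count by 2): {count=2, max=21, total=-1}
  after event 5 (t=31: DEC max by 8): {count=2, max=13, total=-1}
  after event 6 (t=38: INC count by 11): {count=13, max=13, total=-1}
  after event 7 (t=43: SET count = 9): {count=9, max=13, total=-1}
  after event 8 (t=47: INC total by 13): {count=9, max=13, total=12}
  after event 9 (t=49: SET total = 47): {count=9, max=13, total=47}
  after event 10 (t=59: SET max = 38): {count=9, max=38, total=47}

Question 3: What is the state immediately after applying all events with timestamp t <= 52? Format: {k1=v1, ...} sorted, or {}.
Answer: {count=9, max=13, total=47}

Derivation:
Apply events with t <= 52 (9 events):
  after event 1 (t=2: DEC total by 1): {total=-1}
  after event 2 (t=11: INC max by 15): {max=15, total=-1}
  after event 3 (t=17: INC max by 6): {max=21, total=-1}
  after event 4 (t=23: INC count by 2): {count=2, max=21, total=-1}
  after event 5 (t=31: DEC max by 8): {count=2, max=13, total=-1}
  after event 6 (t=38: INC count by 11): {count=13, max=13, total=-1}
  after event 7 (t=43: SET count = 9): {count=9, max=13, total=-1}
  after event 8 (t=47: INC total by 13): {count=9, max=13, total=12}
  after event 9 (t=49: SET total = 47): {count=9, max=13, total=47}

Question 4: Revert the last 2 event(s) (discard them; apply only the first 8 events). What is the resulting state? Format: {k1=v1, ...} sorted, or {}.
Keep first 8 events (discard last 2):
  after event 1 (t=2: DEC total by 1): {total=-1}
  after event 2 (t=11: INC max by 15): {max=15, total=-1}
  after event 3 (t=17: INC max by 6): {max=21, total=-1}
  after event 4 (t=23: INC count by 2): {count=2, max=21, total=-1}
  after event 5 (t=31: DEC max by 8): {count=2, max=13, total=-1}
  after event 6 (t=38: INC count by 11): {count=13, max=13, total=-1}
  after event 7 (t=43: SET count = 9): {count=9, max=13, total=-1}
  after event 8 (t=47: INC total by 13): {count=9, max=13, total=12}

Answer: {count=9, max=13, total=12}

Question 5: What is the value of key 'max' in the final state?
Track key 'max' through all 10 events:
  event 1 (t=2: DEC total by 1): max unchanged
  event 2 (t=11: INC max by 15): max (absent) -> 15
  event 3 (t=17: INC max by 6): max 15 -> 21
  event 4 (t=23: INC count by 2): max unchanged
  event 5 (t=31: DEC max by 8): max 21 -> 13
  event 6 (t=38: INC count by 11): max unchanged
  event 7 (t=43: SET count = 9): max unchanged
  event 8 (t=47: INC total by 13): max unchanged
  event 9 (t=49: SET total = 47): max unchanged
  event 10 (t=59: SET max = 38): max 13 -> 38
Final: max = 38

Answer: 38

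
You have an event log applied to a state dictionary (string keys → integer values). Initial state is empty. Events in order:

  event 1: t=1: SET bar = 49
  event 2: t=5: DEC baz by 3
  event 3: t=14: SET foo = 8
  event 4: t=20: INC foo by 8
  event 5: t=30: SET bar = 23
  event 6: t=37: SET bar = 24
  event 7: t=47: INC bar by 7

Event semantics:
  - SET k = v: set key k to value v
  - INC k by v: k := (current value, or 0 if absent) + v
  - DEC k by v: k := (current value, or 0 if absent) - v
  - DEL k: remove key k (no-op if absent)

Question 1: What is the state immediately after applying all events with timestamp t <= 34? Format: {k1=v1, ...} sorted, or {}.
Apply events with t <= 34 (5 events):
  after event 1 (t=1: SET bar = 49): {bar=49}
  after event 2 (t=5: DEC baz by 3): {bar=49, baz=-3}
  after event 3 (t=14: SET foo = 8): {bar=49, baz=-3, foo=8}
  after event 4 (t=20: INC foo by 8): {bar=49, baz=-3, foo=16}
  after event 5 (t=30: SET bar = 23): {bar=23, baz=-3, foo=16}

Answer: {bar=23, baz=-3, foo=16}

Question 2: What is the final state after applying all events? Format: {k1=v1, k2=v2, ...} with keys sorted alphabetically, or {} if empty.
Answer: {bar=31, baz=-3, foo=16}

Derivation:
  after event 1 (t=1: SET bar = 49): {bar=49}
  after event 2 (t=5: DEC baz by 3): {bar=49, baz=-3}
  after event 3 (t=14: SET foo = 8): {bar=49, baz=-3, foo=8}
  after event 4 (t=20: INC foo by 8): {bar=49, baz=-3, foo=16}
  after event 5 (t=30: SET bar = 23): {bar=23, baz=-3, foo=16}
  after event 6 (t=37: SET bar = 24): {bar=24, baz=-3, foo=16}
  after event 7 (t=47: INC bar by 7): {bar=31, baz=-3, foo=16}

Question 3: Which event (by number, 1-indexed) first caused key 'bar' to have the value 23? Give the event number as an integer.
Looking for first event where bar becomes 23:
  event 1: bar = 49
  event 2: bar = 49
  event 3: bar = 49
  event 4: bar = 49
  event 5: bar 49 -> 23  <-- first match

Answer: 5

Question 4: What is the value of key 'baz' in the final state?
Answer: -3

Derivation:
Track key 'baz' through all 7 events:
  event 1 (t=1: SET bar = 49): baz unchanged
  event 2 (t=5: DEC baz by 3): baz (absent) -> -3
  event 3 (t=14: SET foo = 8): baz unchanged
  event 4 (t=20: INC foo by 8): baz unchanged
  event 5 (t=30: SET bar = 23): baz unchanged
  event 6 (t=37: SET bar = 24): baz unchanged
  event 7 (t=47: INC bar by 7): baz unchanged
Final: baz = -3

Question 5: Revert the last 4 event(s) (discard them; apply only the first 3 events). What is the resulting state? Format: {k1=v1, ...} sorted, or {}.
Answer: {bar=49, baz=-3, foo=8}

Derivation:
Keep first 3 events (discard last 4):
  after event 1 (t=1: SET bar = 49): {bar=49}
  after event 2 (t=5: DEC baz by 3): {bar=49, baz=-3}
  after event 3 (t=14: SET foo = 8): {bar=49, baz=-3, foo=8}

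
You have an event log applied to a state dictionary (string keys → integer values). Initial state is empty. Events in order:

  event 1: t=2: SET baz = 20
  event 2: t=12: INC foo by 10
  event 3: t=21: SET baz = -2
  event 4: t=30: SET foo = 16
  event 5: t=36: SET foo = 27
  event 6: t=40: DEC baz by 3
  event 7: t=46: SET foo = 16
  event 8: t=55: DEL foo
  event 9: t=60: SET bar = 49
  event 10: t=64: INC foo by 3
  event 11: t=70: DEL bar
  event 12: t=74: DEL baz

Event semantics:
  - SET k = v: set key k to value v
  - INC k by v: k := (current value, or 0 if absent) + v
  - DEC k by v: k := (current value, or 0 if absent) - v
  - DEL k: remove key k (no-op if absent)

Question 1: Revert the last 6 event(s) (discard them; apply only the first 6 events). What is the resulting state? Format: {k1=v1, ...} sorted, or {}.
Keep first 6 events (discard last 6):
  after event 1 (t=2: SET baz = 20): {baz=20}
  after event 2 (t=12: INC foo by 10): {baz=20, foo=10}
  after event 3 (t=21: SET baz = -2): {baz=-2, foo=10}
  after event 4 (t=30: SET foo = 16): {baz=-2, foo=16}
  after event 5 (t=36: SET foo = 27): {baz=-2, foo=27}
  after event 6 (t=40: DEC baz by 3): {baz=-5, foo=27}

Answer: {baz=-5, foo=27}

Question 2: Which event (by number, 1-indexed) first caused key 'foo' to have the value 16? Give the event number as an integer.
Answer: 4

Derivation:
Looking for first event where foo becomes 16:
  event 2: foo = 10
  event 3: foo = 10
  event 4: foo 10 -> 16  <-- first match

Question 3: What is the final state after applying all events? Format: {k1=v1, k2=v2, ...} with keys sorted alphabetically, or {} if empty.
Answer: {foo=3}

Derivation:
  after event 1 (t=2: SET baz = 20): {baz=20}
  after event 2 (t=12: INC foo by 10): {baz=20, foo=10}
  after event 3 (t=21: SET baz = -2): {baz=-2, foo=10}
  after event 4 (t=30: SET foo = 16): {baz=-2, foo=16}
  after event 5 (t=36: SET foo = 27): {baz=-2, foo=27}
  after event 6 (t=40: DEC baz by 3): {baz=-5, foo=27}
  after event 7 (t=46: SET foo = 16): {baz=-5, foo=16}
  after event 8 (t=55: DEL foo): {baz=-5}
  after event 9 (t=60: SET bar = 49): {bar=49, baz=-5}
  after event 10 (t=64: INC foo by 3): {bar=49, baz=-5, foo=3}
  after event 11 (t=70: DEL bar): {baz=-5, foo=3}
  after event 12 (t=74: DEL baz): {foo=3}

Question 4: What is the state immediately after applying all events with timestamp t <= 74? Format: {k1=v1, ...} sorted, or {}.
Apply events with t <= 74 (12 events):
  after event 1 (t=2: SET baz = 20): {baz=20}
  after event 2 (t=12: INC foo by 10): {baz=20, foo=10}
  after event 3 (t=21: SET baz = -2): {baz=-2, foo=10}
  after event 4 (t=30: SET foo = 16): {baz=-2, foo=16}
  after event 5 (t=36: SET foo = 27): {baz=-2, foo=27}
  after event 6 (t=40: DEC baz by 3): {baz=-5, foo=27}
  after event 7 (t=46: SET foo = 16): {baz=-5, foo=16}
  after event 8 (t=55: DEL foo): {baz=-5}
  after event 9 (t=60: SET bar = 49): {bar=49, baz=-5}
  after event 10 (t=64: INC foo by 3): {bar=49, baz=-5, foo=3}
  after event 11 (t=70: DEL bar): {baz=-5, foo=3}
  after event 12 (t=74: DEL baz): {foo=3}

Answer: {foo=3}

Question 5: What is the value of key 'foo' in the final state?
Answer: 3

Derivation:
Track key 'foo' through all 12 events:
  event 1 (t=2: SET baz = 20): foo unchanged
  event 2 (t=12: INC foo by 10): foo (absent) -> 10
  event 3 (t=21: SET baz = -2): foo unchanged
  event 4 (t=30: SET foo = 16): foo 10 -> 16
  event 5 (t=36: SET foo = 27): foo 16 -> 27
  event 6 (t=40: DEC baz by 3): foo unchanged
  event 7 (t=46: SET foo = 16): foo 27 -> 16
  event 8 (t=55: DEL foo): foo 16 -> (absent)
  event 9 (t=60: SET bar = 49): foo unchanged
  event 10 (t=64: INC foo by 3): foo (absent) -> 3
  event 11 (t=70: DEL bar): foo unchanged
  event 12 (t=74: DEL baz): foo unchanged
Final: foo = 3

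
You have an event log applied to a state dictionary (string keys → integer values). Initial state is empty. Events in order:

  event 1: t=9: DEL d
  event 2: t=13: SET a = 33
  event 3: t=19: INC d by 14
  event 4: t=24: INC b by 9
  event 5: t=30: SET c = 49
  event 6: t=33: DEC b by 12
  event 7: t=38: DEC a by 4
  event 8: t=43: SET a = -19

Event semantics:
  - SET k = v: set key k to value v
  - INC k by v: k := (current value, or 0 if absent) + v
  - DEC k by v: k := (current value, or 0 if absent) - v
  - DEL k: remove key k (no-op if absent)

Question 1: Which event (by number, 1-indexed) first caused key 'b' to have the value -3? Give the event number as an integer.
Answer: 6

Derivation:
Looking for first event where b becomes -3:
  event 4: b = 9
  event 5: b = 9
  event 6: b 9 -> -3  <-- first match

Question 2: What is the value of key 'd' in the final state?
Answer: 14

Derivation:
Track key 'd' through all 8 events:
  event 1 (t=9: DEL d): d (absent) -> (absent)
  event 2 (t=13: SET a = 33): d unchanged
  event 3 (t=19: INC d by 14): d (absent) -> 14
  event 4 (t=24: INC b by 9): d unchanged
  event 5 (t=30: SET c = 49): d unchanged
  event 6 (t=33: DEC b by 12): d unchanged
  event 7 (t=38: DEC a by 4): d unchanged
  event 8 (t=43: SET a = -19): d unchanged
Final: d = 14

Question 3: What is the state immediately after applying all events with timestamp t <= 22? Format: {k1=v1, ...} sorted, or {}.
Apply events with t <= 22 (3 events):
  after event 1 (t=9: DEL d): {}
  after event 2 (t=13: SET a = 33): {a=33}
  after event 3 (t=19: INC d by 14): {a=33, d=14}

Answer: {a=33, d=14}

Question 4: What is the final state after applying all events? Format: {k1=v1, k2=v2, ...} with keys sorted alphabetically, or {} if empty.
Answer: {a=-19, b=-3, c=49, d=14}

Derivation:
  after event 1 (t=9: DEL d): {}
  after event 2 (t=13: SET a = 33): {a=33}
  after event 3 (t=19: INC d by 14): {a=33, d=14}
  after event 4 (t=24: INC b by 9): {a=33, b=9, d=14}
  after event 5 (t=30: SET c = 49): {a=33, b=9, c=49, d=14}
  after event 6 (t=33: DEC b by 12): {a=33, b=-3, c=49, d=14}
  after event 7 (t=38: DEC a by 4): {a=29, b=-3, c=49, d=14}
  after event 8 (t=43: SET a = -19): {a=-19, b=-3, c=49, d=14}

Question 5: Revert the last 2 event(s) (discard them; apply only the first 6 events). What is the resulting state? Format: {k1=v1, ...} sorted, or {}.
Answer: {a=33, b=-3, c=49, d=14}

Derivation:
Keep first 6 events (discard last 2):
  after event 1 (t=9: DEL d): {}
  after event 2 (t=13: SET a = 33): {a=33}
  after event 3 (t=19: INC d by 14): {a=33, d=14}
  after event 4 (t=24: INC b by 9): {a=33, b=9, d=14}
  after event 5 (t=30: SET c = 49): {a=33, b=9, c=49, d=14}
  after event 6 (t=33: DEC b by 12): {a=33, b=-3, c=49, d=14}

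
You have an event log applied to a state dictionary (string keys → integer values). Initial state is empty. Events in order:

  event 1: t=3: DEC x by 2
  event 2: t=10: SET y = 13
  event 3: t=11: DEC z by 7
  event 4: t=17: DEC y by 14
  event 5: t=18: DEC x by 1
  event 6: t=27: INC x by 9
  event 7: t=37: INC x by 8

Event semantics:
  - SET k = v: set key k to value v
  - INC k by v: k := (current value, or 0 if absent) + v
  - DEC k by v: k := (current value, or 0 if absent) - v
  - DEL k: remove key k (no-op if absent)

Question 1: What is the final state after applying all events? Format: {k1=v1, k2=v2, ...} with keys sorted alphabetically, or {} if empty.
Answer: {x=14, y=-1, z=-7}

Derivation:
  after event 1 (t=3: DEC x by 2): {x=-2}
  after event 2 (t=10: SET y = 13): {x=-2, y=13}
  after event 3 (t=11: DEC z by 7): {x=-2, y=13, z=-7}
  after event 4 (t=17: DEC y by 14): {x=-2, y=-1, z=-7}
  after event 5 (t=18: DEC x by 1): {x=-3, y=-1, z=-7}
  after event 6 (t=27: INC x by 9): {x=6, y=-1, z=-7}
  after event 7 (t=37: INC x by 8): {x=14, y=-1, z=-7}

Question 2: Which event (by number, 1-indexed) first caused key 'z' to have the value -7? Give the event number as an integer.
Looking for first event where z becomes -7:
  event 3: z (absent) -> -7  <-- first match

Answer: 3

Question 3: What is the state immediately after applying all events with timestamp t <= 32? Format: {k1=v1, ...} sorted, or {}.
Answer: {x=6, y=-1, z=-7}

Derivation:
Apply events with t <= 32 (6 events):
  after event 1 (t=3: DEC x by 2): {x=-2}
  after event 2 (t=10: SET y = 13): {x=-2, y=13}
  after event 3 (t=11: DEC z by 7): {x=-2, y=13, z=-7}
  after event 4 (t=17: DEC y by 14): {x=-2, y=-1, z=-7}
  after event 5 (t=18: DEC x by 1): {x=-3, y=-1, z=-7}
  after event 6 (t=27: INC x by 9): {x=6, y=-1, z=-7}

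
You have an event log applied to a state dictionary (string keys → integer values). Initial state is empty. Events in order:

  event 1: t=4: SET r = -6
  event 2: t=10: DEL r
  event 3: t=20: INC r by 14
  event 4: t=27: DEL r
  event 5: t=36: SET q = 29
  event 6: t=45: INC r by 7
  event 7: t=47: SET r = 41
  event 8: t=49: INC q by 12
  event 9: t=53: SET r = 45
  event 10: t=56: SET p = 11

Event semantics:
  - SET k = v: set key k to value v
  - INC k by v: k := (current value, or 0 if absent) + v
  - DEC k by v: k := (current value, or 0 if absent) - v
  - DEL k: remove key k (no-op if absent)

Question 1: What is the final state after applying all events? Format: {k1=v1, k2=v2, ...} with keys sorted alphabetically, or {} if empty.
Answer: {p=11, q=41, r=45}

Derivation:
  after event 1 (t=4: SET r = -6): {r=-6}
  after event 2 (t=10: DEL r): {}
  after event 3 (t=20: INC r by 14): {r=14}
  after event 4 (t=27: DEL r): {}
  after event 5 (t=36: SET q = 29): {q=29}
  after event 6 (t=45: INC r by 7): {q=29, r=7}
  after event 7 (t=47: SET r = 41): {q=29, r=41}
  after event 8 (t=49: INC q by 12): {q=41, r=41}
  after event 9 (t=53: SET r = 45): {q=41, r=45}
  after event 10 (t=56: SET p = 11): {p=11, q=41, r=45}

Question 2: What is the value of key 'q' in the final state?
Track key 'q' through all 10 events:
  event 1 (t=4: SET r = -6): q unchanged
  event 2 (t=10: DEL r): q unchanged
  event 3 (t=20: INC r by 14): q unchanged
  event 4 (t=27: DEL r): q unchanged
  event 5 (t=36: SET q = 29): q (absent) -> 29
  event 6 (t=45: INC r by 7): q unchanged
  event 7 (t=47: SET r = 41): q unchanged
  event 8 (t=49: INC q by 12): q 29 -> 41
  event 9 (t=53: SET r = 45): q unchanged
  event 10 (t=56: SET p = 11): q unchanged
Final: q = 41

Answer: 41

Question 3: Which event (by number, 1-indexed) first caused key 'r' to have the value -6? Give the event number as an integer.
Looking for first event where r becomes -6:
  event 1: r (absent) -> -6  <-- first match

Answer: 1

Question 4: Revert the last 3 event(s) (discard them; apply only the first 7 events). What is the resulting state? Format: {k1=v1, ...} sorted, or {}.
Answer: {q=29, r=41}

Derivation:
Keep first 7 events (discard last 3):
  after event 1 (t=4: SET r = -6): {r=-6}
  after event 2 (t=10: DEL r): {}
  after event 3 (t=20: INC r by 14): {r=14}
  after event 4 (t=27: DEL r): {}
  after event 5 (t=36: SET q = 29): {q=29}
  after event 6 (t=45: INC r by 7): {q=29, r=7}
  after event 7 (t=47: SET r = 41): {q=29, r=41}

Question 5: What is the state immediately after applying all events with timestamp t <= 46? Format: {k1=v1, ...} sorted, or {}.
Apply events with t <= 46 (6 events):
  after event 1 (t=4: SET r = -6): {r=-6}
  after event 2 (t=10: DEL r): {}
  after event 3 (t=20: INC r by 14): {r=14}
  after event 4 (t=27: DEL r): {}
  after event 5 (t=36: SET q = 29): {q=29}
  after event 6 (t=45: INC r by 7): {q=29, r=7}

Answer: {q=29, r=7}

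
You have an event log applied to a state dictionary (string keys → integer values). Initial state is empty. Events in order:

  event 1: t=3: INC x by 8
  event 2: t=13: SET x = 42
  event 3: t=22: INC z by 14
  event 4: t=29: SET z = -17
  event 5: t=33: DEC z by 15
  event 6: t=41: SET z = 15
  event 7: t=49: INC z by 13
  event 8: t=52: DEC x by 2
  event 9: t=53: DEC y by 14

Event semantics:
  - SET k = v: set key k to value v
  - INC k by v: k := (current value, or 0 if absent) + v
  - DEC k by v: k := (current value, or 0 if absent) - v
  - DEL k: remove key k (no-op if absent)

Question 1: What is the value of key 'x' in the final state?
Answer: 40

Derivation:
Track key 'x' through all 9 events:
  event 1 (t=3: INC x by 8): x (absent) -> 8
  event 2 (t=13: SET x = 42): x 8 -> 42
  event 3 (t=22: INC z by 14): x unchanged
  event 4 (t=29: SET z = -17): x unchanged
  event 5 (t=33: DEC z by 15): x unchanged
  event 6 (t=41: SET z = 15): x unchanged
  event 7 (t=49: INC z by 13): x unchanged
  event 8 (t=52: DEC x by 2): x 42 -> 40
  event 9 (t=53: DEC y by 14): x unchanged
Final: x = 40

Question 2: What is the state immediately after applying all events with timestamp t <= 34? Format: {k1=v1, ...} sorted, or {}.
Answer: {x=42, z=-32}

Derivation:
Apply events with t <= 34 (5 events):
  after event 1 (t=3: INC x by 8): {x=8}
  after event 2 (t=13: SET x = 42): {x=42}
  after event 3 (t=22: INC z by 14): {x=42, z=14}
  after event 4 (t=29: SET z = -17): {x=42, z=-17}
  after event 5 (t=33: DEC z by 15): {x=42, z=-32}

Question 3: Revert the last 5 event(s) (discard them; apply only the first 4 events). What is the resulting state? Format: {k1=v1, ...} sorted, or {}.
Answer: {x=42, z=-17}

Derivation:
Keep first 4 events (discard last 5):
  after event 1 (t=3: INC x by 8): {x=8}
  after event 2 (t=13: SET x = 42): {x=42}
  after event 3 (t=22: INC z by 14): {x=42, z=14}
  after event 4 (t=29: SET z = -17): {x=42, z=-17}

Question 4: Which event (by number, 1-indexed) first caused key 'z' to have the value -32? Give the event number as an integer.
Answer: 5

Derivation:
Looking for first event where z becomes -32:
  event 3: z = 14
  event 4: z = -17
  event 5: z -17 -> -32  <-- first match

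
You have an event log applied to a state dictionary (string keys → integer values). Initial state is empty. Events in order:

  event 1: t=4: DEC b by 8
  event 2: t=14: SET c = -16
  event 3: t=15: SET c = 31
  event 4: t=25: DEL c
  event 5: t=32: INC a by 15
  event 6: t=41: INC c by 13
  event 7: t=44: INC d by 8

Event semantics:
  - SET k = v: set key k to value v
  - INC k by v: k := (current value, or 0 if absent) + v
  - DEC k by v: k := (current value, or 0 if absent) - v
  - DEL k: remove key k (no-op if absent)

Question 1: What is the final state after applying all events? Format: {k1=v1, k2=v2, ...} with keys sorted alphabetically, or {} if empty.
Answer: {a=15, b=-8, c=13, d=8}

Derivation:
  after event 1 (t=4: DEC b by 8): {b=-8}
  after event 2 (t=14: SET c = -16): {b=-8, c=-16}
  after event 3 (t=15: SET c = 31): {b=-8, c=31}
  after event 4 (t=25: DEL c): {b=-8}
  after event 5 (t=32: INC a by 15): {a=15, b=-8}
  after event 6 (t=41: INC c by 13): {a=15, b=-8, c=13}
  after event 7 (t=44: INC d by 8): {a=15, b=-8, c=13, d=8}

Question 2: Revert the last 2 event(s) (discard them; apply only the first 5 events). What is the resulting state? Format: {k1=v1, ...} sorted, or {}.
Answer: {a=15, b=-8}

Derivation:
Keep first 5 events (discard last 2):
  after event 1 (t=4: DEC b by 8): {b=-8}
  after event 2 (t=14: SET c = -16): {b=-8, c=-16}
  after event 3 (t=15: SET c = 31): {b=-8, c=31}
  after event 4 (t=25: DEL c): {b=-8}
  after event 5 (t=32: INC a by 15): {a=15, b=-8}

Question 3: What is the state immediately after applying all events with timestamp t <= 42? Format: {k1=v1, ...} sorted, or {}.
Answer: {a=15, b=-8, c=13}

Derivation:
Apply events with t <= 42 (6 events):
  after event 1 (t=4: DEC b by 8): {b=-8}
  after event 2 (t=14: SET c = -16): {b=-8, c=-16}
  after event 3 (t=15: SET c = 31): {b=-8, c=31}
  after event 4 (t=25: DEL c): {b=-8}
  after event 5 (t=32: INC a by 15): {a=15, b=-8}
  after event 6 (t=41: INC c by 13): {a=15, b=-8, c=13}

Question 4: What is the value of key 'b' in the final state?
Answer: -8

Derivation:
Track key 'b' through all 7 events:
  event 1 (t=4: DEC b by 8): b (absent) -> -8
  event 2 (t=14: SET c = -16): b unchanged
  event 3 (t=15: SET c = 31): b unchanged
  event 4 (t=25: DEL c): b unchanged
  event 5 (t=32: INC a by 15): b unchanged
  event 6 (t=41: INC c by 13): b unchanged
  event 7 (t=44: INC d by 8): b unchanged
Final: b = -8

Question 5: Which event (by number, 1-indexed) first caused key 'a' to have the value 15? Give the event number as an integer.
Answer: 5

Derivation:
Looking for first event where a becomes 15:
  event 5: a (absent) -> 15  <-- first match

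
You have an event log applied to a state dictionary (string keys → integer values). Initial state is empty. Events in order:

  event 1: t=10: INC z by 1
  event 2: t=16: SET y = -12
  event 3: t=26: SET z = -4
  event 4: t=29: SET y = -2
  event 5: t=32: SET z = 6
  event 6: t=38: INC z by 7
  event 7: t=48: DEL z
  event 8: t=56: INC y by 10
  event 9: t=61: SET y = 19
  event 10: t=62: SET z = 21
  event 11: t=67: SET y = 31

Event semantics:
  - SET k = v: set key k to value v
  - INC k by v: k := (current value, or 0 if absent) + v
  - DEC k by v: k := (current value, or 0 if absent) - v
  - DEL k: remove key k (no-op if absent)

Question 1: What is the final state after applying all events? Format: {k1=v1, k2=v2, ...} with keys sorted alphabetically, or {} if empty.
  after event 1 (t=10: INC z by 1): {z=1}
  after event 2 (t=16: SET y = -12): {y=-12, z=1}
  after event 3 (t=26: SET z = -4): {y=-12, z=-4}
  after event 4 (t=29: SET y = -2): {y=-2, z=-4}
  after event 5 (t=32: SET z = 6): {y=-2, z=6}
  after event 6 (t=38: INC z by 7): {y=-2, z=13}
  after event 7 (t=48: DEL z): {y=-2}
  after event 8 (t=56: INC y by 10): {y=8}
  after event 9 (t=61: SET y = 19): {y=19}
  after event 10 (t=62: SET z = 21): {y=19, z=21}
  after event 11 (t=67: SET y = 31): {y=31, z=21}

Answer: {y=31, z=21}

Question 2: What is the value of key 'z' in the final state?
Track key 'z' through all 11 events:
  event 1 (t=10: INC z by 1): z (absent) -> 1
  event 2 (t=16: SET y = -12): z unchanged
  event 3 (t=26: SET z = -4): z 1 -> -4
  event 4 (t=29: SET y = -2): z unchanged
  event 5 (t=32: SET z = 6): z -4 -> 6
  event 6 (t=38: INC z by 7): z 6 -> 13
  event 7 (t=48: DEL z): z 13 -> (absent)
  event 8 (t=56: INC y by 10): z unchanged
  event 9 (t=61: SET y = 19): z unchanged
  event 10 (t=62: SET z = 21): z (absent) -> 21
  event 11 (t=67: SET y = 31): z unchanged
Final: z = 21

Answer: 21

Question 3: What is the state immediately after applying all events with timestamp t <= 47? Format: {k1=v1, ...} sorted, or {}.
Apply events with t <= 47 (6 events):
  after event 1 (t=10: INC z by 1): {z=1}
  after event 2 (t=16: SET y = -12): {y=-12, z=1}
  after event 3 (t=26: SET z = -4): {y=-12, z=-4}
  after event 4 (t=29: SET y = -2): {y=-2, z=-4}
  after event 5 (t=32: SET z = 6): {y=-2, z=6}
  after event 6 (t=38: INC z by 7): {y=-2, z=13}

Answer: {y=-2, z=13}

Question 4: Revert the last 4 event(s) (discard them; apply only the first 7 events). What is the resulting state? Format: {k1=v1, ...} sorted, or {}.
Keep first 7 events (discard last 4):
  after event 1 (t=10: INC z by 1): {z=1}
  after event 2 (t=16: SET y = -12): {y=-12, z=1}
  after event 3 (t=26: SET z = -4): {y=-12, z=-4}
  after event 4 (t=29: SET y = -2): {y=-2, z=-4}
  after event 5 (t=32: SET z = 6): {y=-2, z=6}
  after event 6 (t=38: INC z by 7): {y=-2, z=13}
  after event 7 (t=48: DEL z): {y=-2}

Answer: {y=-2}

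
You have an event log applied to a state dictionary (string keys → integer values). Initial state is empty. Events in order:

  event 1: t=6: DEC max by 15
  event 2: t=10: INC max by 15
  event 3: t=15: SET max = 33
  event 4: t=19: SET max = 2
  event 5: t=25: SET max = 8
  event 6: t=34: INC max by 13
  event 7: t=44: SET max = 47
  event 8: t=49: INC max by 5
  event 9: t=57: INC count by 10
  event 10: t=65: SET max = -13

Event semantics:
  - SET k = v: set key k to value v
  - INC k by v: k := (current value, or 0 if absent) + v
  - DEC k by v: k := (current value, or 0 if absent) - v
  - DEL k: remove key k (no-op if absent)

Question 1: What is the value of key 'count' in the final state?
Answer: 10

Derivation:
Track key 'count' through all 10 events:
  event 1 (t=6: DEC max by 15): count unchanged
  event 2 (t=10: INC max by 15): count unchanged
  event 3 (t=15: SET max = 33): count unchanged
  event 4 (t=19: SET max = 2): count unchanged
  event 5 (t=25: SET max = 8): count unchanged
  event 6 (t=34: INC max by 13): count unchanged
  event 7 (t=44: SET max = 47): count unchanged
  event 8 (t=49: INC max by 5): count unchanged
  event 9 (t=57: INC count by 10): count (absent) -> 10
  event 10 (t=65: SET max = -13): count unchanged
Final: count = 10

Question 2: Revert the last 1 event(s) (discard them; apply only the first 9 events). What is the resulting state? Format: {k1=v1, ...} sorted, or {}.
Answer: {count=10, max=52}

Derivation:
Keep first 9 events (discard last 1):
  after event 1 (t=6: DEC max by 15): {max=-15}
  after event 2 (t=10: INC max by 15): {max=0}
  after event 3 (t=15: SET max = 33): {max=33}
  after event 4 (t=19: SET max = 2): {max=2}
  after event 5 (t=25: SET max = 8): {max=8}
  after event 6 (t=34: INC max by 13): {max=21}
  after event 7 (t=44: SET max = 47): {max=47}
  after event 8 (t=49: INC max by 5): {max=52}
  after event 9 (t=57: INC count by 10): {count=10, max=52}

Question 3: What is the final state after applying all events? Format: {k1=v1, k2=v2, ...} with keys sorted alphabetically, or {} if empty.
Answer: {count=10, max=-13}

Derivation:
  after event 1 (t=6: DEC max by 15): {max=-15}
  after event 2 (t=10: INC max by 15): {max=0}
  after event 3 (t=15: SET max = 33): {max=33}
  after event 4 (t=19: SET max = 2): {max=2}
  after event 5 (t=25: SET max = 8): {max=8}
  after event 6 (t=34: INC max by 13): {max=21}
  after event 7 (t=44: SET max = 47): {max=47}
  after event 8 (t=49: INC max by 5): {max=52}
  after event 9 (t=57: INC count by 10): {count=10, max=52}
  after event 10 (t=65: SET max = -13): {count=10, max=-13}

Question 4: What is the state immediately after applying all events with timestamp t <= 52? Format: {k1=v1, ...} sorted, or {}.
Answer: {max=52}

Derivation:
Apply events with t <= 52 (8 events):
  after event 1 (t=6: DEC max by 15): {max=-15}
  after event 2 (t=10: INC max by 15): {max=0}
  after event 3 (t=15: SET max = 33): {max=33}
  after event 4 (t=19: SET max = 2): {max=2}
  after event 5 (t=25: SET max = 8): {max=8}
  after event 6 (t=34: INC max by 13): {max=21}
  after event 7 (t=44: SET max = 47): {max=47}
  after event 8 (t=49: INC max by 5): {max=52}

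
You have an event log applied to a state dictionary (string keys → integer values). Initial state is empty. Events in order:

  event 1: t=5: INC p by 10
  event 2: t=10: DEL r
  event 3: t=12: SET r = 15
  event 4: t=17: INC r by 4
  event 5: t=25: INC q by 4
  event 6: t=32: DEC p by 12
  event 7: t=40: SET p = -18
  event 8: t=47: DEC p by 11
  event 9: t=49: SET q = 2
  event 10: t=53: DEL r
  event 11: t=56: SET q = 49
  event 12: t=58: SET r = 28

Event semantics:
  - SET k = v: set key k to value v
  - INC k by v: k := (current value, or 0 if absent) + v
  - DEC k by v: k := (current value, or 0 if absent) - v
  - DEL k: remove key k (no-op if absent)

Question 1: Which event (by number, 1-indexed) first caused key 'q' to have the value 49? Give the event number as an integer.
Looking for first event where q becomes 49:
  event 5: q = 4
  event 6: q = 4
  event 7: q = 4
  event 8: q = 4
  event 9: q = 2
  event 10: q = 2
  event 11: q 2 -> 49  <-- first match

Answer: 11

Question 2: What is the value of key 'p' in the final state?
Answer: -29

Derivation:
Track key 'p' through all 12 events:
  event 1 (t=5: INC p by 10): p (absent) -> 10
  event 2 (t=10: DEL r): p unchanged
  event 3 (t=12: SET r = 15): p unchanged
  event 4 (t=17: INC r by 4): p unchanged
  event 5 (t=25: INC q by 4): p unchanged
  event 6 (t=32: DEC p by 12): p 10 -> -2
  event 7 (t=40: SET p = -18): p -2 -> -18
  event 8 (t=47: DEC p by 11): p -18 -> -29
  event 9 (t=49: SET q = 2): p unchanged
  event 10 (t=53: DEL r): p unchanged
  event 11 (t=56: SET q = 49): p unchanged
  event 12 (t=58: SET r = 28): p unchanged
Final: p = -29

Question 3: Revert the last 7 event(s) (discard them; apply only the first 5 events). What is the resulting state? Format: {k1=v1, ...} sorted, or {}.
Keep first 5 events (discard last 7):
  after event 1 (t=5: INC p by 10): {p=10}
  after event 2 (t=10: DEL r): {p=10}
  after event 3 (t=12: SET r = 15): {p=10, r=15}
  after event 4 (t=17: INC r by 4): {p=10, r=19}
  after event 5 (t=25: INC q by 4): {p=10, q=4, r=19}

Answer: {p=10, q=4, r=19}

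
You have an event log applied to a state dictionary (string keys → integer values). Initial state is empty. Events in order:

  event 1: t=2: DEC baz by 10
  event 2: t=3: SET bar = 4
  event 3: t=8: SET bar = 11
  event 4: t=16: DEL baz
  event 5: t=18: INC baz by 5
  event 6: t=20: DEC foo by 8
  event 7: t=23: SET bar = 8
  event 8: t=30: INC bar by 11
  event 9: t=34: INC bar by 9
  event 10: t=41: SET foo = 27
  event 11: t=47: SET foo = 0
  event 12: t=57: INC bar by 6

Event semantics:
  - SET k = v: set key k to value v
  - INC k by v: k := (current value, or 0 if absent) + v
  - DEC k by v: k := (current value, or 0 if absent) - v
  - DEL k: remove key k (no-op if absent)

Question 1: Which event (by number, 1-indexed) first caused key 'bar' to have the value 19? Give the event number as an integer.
Looking for first event where bar becomes 19:
  event 2: bar = 4
  event 3: bar = 11
  event 4: bar = 11
  event 5: bar = 11
  event 6: bar = 11
  event 7: bar = 8
  event 8: bar 8 -> 19  <-- first match

Answer: 8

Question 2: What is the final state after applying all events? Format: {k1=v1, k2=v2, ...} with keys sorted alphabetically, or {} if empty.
Answer: {bar=34, baz=5, foo=0}

Derivation:
  after event 1 (t=2: DEC baz by 10): {baz=-10}
  after event 2 (t=3: SET bar = 4): {bar=4, baz=-10}
  after event 3 (t=8: SET bar = 11): {bar=11, baz=-10}
  after event 4 (t=16: DEL baz): {bar=11}
  after event 5 (t=18: INC baz by 5): {bar=11, baz=5}
  after event 6 (t=20: DEC foo by 8): {bar=11, baz=5, foo=-8}
  after event 7 (t=23: SET bar = 8): {bar=8, baz=5, foo=-8}
  after event 8 (t=30: INC bar by 11): {bar=19, baz=5, foo=-8}
  after event 9 (t=34: INC bar by 9): {bar=28, baz=5, foo=-8}
  after event 10 (t=41: SET foo = 27): {bar=28, baz=5, foo=27}
  after event 11 (t=47: SET foo = 0): {bar=28, baz=5, foo=0}
  after event 12 (t=57: INC bar by 6): {bar=34, baz=5, foo=0}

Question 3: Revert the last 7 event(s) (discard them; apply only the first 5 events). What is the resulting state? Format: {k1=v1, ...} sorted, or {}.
Keep first 5 events (discard last 7):
  after event 1 (t=2: DEC baz by 10): {baz=-10}
  after event 2 (t=3: SET bar = 4): {bar=4, baz=-10}
  after event 3 (t=8: SET bar = 11): {bar=11, baz=-10}
  after event 4 (t=16: DEL baz): {bar=11}
  after event 5 (t=18: INC baz by 5): {bar=11, baz=5}

Answer: {bar=11, baz=5}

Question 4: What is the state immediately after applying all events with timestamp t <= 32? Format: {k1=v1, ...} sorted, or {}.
Apply events with t <= 32 (8 events):
  after event 1 (t=2: DEC baz by 10): {baz=-10}
  after event 2 (t=3: SET bar = 4): {bar=4, baz=-10}
  after event 3 (t=8: SET bar = 11): {bar=11, baz=-10}
  after event 4 (t=16: DEL baz): {bar=11}
  after event 5 (t=18: INC baz by 5): {bar=11, baz=5}
  after event 6 (t=20: DEC foo by 8): {bar=11, baz=5, foo=-8}
  after event 7 (t=23: SET bar = 8): {bar=8, baz=5, foo=-8}
  after event 8 (t=30: INC bar by 11): {bar=19, baz=5, foo=-8}

Answer: {bar=19, baz=5, foo=-8}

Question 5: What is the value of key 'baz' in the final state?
Track key 'baz' through all 12 events:
  event 1 (t=2: DEC baz by 10): baz (absent) -> -10
  event 2 (t=3: SET bar = 4): baz unchanged
  event 3 (t=8: SET bar = 11): baz unchanged
  event 4 (t=16: DEL baz): baz -10 -> (absent)
  event 5 (t=18: INC baz by 5): baz (absent) -> 5
  event 6 (t=20: DEC foo by 8): baz unchanged
  event 7 (t=23: SET bar = 8): baz unchanged
  event 8 (t=30: INC bar by 11): baz unchanged
  event 9 (t=34: INC bar by 9): baz unchanged
  event 10 (t=41: SET foo = 27): baz unchanged
  event 11 (t=47: SET foo = 0): baz unchanged
  event 12 (t=57: INC bar by 6): baz unchanged
Final: baz = 5

Answer: 5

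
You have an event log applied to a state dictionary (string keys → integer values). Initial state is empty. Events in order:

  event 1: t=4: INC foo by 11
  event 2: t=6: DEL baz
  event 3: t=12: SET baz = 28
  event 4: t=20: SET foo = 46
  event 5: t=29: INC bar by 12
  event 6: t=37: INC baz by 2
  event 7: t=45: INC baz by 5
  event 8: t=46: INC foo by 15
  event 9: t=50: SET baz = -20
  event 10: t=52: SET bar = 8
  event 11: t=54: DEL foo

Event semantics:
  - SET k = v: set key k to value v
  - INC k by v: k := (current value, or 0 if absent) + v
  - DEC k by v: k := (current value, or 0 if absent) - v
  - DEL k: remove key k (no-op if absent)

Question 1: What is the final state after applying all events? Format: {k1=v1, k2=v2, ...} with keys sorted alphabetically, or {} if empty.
Answer: {bar=8, baz=-20}

Derivation:
  after event 1 (t=4: INC foo by 11): {foo=11}
  after event 2 (t=6: DEL baz): {foo=11}
  after event 3 (t=12: SET baz = 28): {baz=28, foo=11}
  after event 4 (t=20: SET foo = 46): {baz=28, foo=46}
  after event 5 (t=29: INC bar by 12): {bar=12, baz=28, foo=46}
  after event 6 (t=37: INC baz by 2): {bar=12, baz=30, foo=46}
  after event 7 (t=45: INC baz by 5): {bar=12, baz=35, foo=46}
  after event 8 (t=46: INC foo by 15): {bar=12, baz=35, foo=61}
  after event 9 (t=50: SET baz = -20): {bar=12, baz=-20, foo=61}
  after event 10 (t=52: SET bar = 8): {bar=8, baz=-20, foo=61}
  after event 11 (t=54: DEL foo): {bar=8, baz=-20}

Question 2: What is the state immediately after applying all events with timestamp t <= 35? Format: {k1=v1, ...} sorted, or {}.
Apply events with t <= 35 (5 events):
  after event 1 (t=4: INC foo by 11): {foo=11}
  after event 2 (t=6: DEL baz): {foo=11}
  after event 3 (t=12: SET baz = 28): {baz=28, foo=11}
  after event 4 (t=20: SET foo = 46): {baz=28, foo=46}
  after event 5 (t=29: INC bar by 12): {bar=12, baz=28, foo=46}

Answer: {bar=12, baz=28, foo=46}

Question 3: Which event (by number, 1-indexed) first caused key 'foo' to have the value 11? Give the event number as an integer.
Answer: 1

Derivation:
Looking for first event where foo becomes 11:
  event 1: foo (absent) -> 11  <-- first match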